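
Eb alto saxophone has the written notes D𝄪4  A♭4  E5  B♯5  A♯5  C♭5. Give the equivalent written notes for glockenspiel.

First find concert pitch: the Eb alto saxophone sounds a major sixth below written, so D𝄪4 A♭4 E5 B♯5 A♯5 C♭5 sounds F##3 Cb4 G4 D#5 C#5 Ebb4.
Then write for glockenspiel: it sounds a perfect fifteenth above written, so the part must be a perfect fifteenth below concert.
F##3 → F##1
Cb4 → Cb2
G4 → G2
D#5 → D#3
C#5 → C#3
Ebb4 → Ebb2

F##1 Cb2 G2 D#3 C#3 Ebb2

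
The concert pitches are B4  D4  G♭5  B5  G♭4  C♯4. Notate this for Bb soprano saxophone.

Written C4 sounds as Bb3 on the Bb soprano saxophone, so concert pitches are written a major second up.
B4 to C#5
D4 to E4
Gb5 to Ab5
B5 to C#6
Gb4 to Ab4
C#4 to D#4

C#5 E4 Ab5 C#6 Ab4 D#4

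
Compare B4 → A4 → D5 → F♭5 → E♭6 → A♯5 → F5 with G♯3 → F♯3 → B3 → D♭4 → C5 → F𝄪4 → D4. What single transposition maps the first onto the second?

down a minor tenth

Take the first pair: B4 → G#3. B to G spans 10 letter names, so the interval is some kind of tenth.
G#3 to B4 is 15 semitones, which makes it a minor tenth; the second version is lower, so the direction is down.
Checking another pair — F5 → D4 — gives the same interval.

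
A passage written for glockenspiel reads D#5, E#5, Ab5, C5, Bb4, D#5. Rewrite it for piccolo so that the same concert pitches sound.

First find concert pitch: the glockenspiel sounds a perfect fifteenth above written, so D#5 E#5 Ab5 C5 Bb4 D#5 sounds D#7 E#7 Ab7 C7 Bb6 D#7.
Then write for piccolo: it sounds a perfect octave above written, so the part must be a perfect octave below concert.
D#7 → D#6
E#7 → E#6
Ab7 → Ab6
C7 → C6
Bb6 → Bb5
D#7 → D#6

D#6 E#6 Ab6 C6 Bb5 D#6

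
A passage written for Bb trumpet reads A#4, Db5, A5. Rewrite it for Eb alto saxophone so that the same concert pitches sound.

E#5 Ab5 E6

First find concert pitch: the Bb trumpet sounds a major second below written, so A#4 Db5 A5 sounds G#4 Cb5 G5.
Then write for Eb alto saxophone: it sounds a major sixth below written, so the part must be a major sixth above concert.
G#4 → E#5
Cb5 → Ab5
G5 → E6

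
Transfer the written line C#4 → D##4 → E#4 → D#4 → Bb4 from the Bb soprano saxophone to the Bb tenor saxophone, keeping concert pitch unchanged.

First find concert pitch: the Bb soprano saxophone sounds a major second below written, so C#4 D##4 E#4 D#4 Bb4 sounds B3 C##4 D#4 C#4 Ab4.
Then write for Bb tenor saxophone: it sounds a major ninth below written, so the part must be a major ninth above concert.
B3 → C#5
C##4 → D##5
D#4 → E#5
C#4 → D#5
Ab4 → Bb5

C#5 D##5 E#5 D#5 Bb5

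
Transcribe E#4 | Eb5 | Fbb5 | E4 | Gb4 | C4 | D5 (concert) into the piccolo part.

E#3 Eb4 Fbb4 E3 Gb3 C3 D4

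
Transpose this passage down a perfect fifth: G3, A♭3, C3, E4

C3 Db3 F2 A3

G3 becomes C3
Ab3 becomes Db3
C3 becomes F2
E4 becomes A3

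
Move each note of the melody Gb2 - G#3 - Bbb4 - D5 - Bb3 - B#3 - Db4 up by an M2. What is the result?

Gb2 up a major second is Ab2.
G#3: a second up reaches A, and 2 semitones makes it A#3.
Bbb4 up a major second is Cb5.
A major second up from D5 gives E5.
Bb3: a second up reaches C, and 2 semitones makes it C4.
B#3 up a major second is C##4.
A major second up from Db4 gives Eb4.

Ab2 A#3 Cb5 E5 C4 C##4 Eb4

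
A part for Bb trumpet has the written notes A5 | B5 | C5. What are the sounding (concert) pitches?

G5 A5 Bb4

The Bb trumpet sounds a major second below written, so transpose each written note down a major second.
A5 → G5
B5 → A5
C5 → Bb4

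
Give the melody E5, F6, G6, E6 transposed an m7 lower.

F#4 G5 A5 F#5

E5 gives F#4
F6 gives G5
G6 gives A5
E6 gives F#5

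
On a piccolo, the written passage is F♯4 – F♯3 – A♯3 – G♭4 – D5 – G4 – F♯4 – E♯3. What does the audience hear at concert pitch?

F#5 F#4 A#4 Gb5 D6 G5 F#5 E#4

Written C4 on the piccolo sounds as C5, a perfect octave higher; apply that shift to every note.
F#4 → F#5
F#3 → F#4
A#3 → A#4
Gb4 → Gb5
D5 → D6
G4 → G5
F#4 → F#5
E#3 → E#4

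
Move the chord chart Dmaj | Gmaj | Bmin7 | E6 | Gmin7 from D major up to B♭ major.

D major up to B♭ major is a minor sixth; each chord root moves by that interval while the quality stays the same.
Dmaj: root D up a minor sixth → Bb, giving Bbmaj.
Gmaj: root G up a minor sixth → Eb, giving Ebmaj.
Bmin7: root B up a minor sixth → G, giving Gmin7.
E6: root E up a minor sixth → C, giving C6.
Gmin7: root G up a minor sixth → Eb, giving Ebmin7.

Bbmaj Ebmaj Gmin7 C6 Ebmin7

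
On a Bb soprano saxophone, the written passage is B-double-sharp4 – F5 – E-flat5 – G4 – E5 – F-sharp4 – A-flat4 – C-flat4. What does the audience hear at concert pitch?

A##4 Eb5 Db5 F4 D5 E4 Gb4 Bbb3

Written C4 on the Bb soprano saxophone sounds as Bb3, a major second lower; apply that shift to every note.
B##4 gives A##4
F5 gives Eb5
Eb5 gives Db5
G4 gives F4
E5 gives D5
F#4 gives E4
Ab4 gives Gb4
Cb4 gives Bbb3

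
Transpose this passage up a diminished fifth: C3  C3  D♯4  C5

Gb3 Gb3 A4 Gb5

C3 -> Gb3
C3 -> Gb3
D#4 -> A4
C5 -> Gb5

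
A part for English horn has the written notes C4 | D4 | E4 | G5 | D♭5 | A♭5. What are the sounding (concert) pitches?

F3 G3 A3 C5 Gb4 Db5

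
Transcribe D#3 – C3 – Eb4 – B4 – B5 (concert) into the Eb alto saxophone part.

B#3 A3 C5 G#5 G#6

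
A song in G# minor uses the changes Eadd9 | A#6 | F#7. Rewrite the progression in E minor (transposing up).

Cadd9 F#6 D7

G# minor up to E minor is a minor sixth; each chord root moves by that interval while the quality stays the same.
Eadd9: root E up a minor sixth → C, giving Cadd9.
A#6: root A# up a minor sixth → F#, giving F#6.
F#7: root F# up a minor sixth → D, giving D7.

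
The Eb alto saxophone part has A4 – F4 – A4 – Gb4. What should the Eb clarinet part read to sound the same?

First find concert pitch: the Eb alto saxophone sounds a major sixth below written, so A4 F4 A4 Gb4 sounds C4 Ab3 C4 Bbb3.
Then write for Eb clarinet: it sounds a minor third above written, so the part must be a minor third below concert.
C4 → A3
Ab3 → F3
C4 → A3
Bbb3 → Gb3

A3 F3 A3 Gb3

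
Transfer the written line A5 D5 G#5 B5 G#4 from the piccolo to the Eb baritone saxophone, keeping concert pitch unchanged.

First find concert pitch: the piccolo sounds a perfect octave above written, so A5 D5 G#5 B5 G#4 sounds A6 D6 G#6 B6 G#5.
Then write for Eb baritone saxophone: it sounds a major thirteenth below written, so the part must be a major thirteenth above concert.
A6 → F#8
D6 → B7
G#6 → E#8
B6 → G#8
G#5 → E#7

F#8 B7 E#8 G#8 E#7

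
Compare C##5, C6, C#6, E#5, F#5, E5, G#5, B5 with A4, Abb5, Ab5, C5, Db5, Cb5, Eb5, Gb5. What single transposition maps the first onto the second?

down an augmented third

From C##5 to A4 is 3 letter names — a third of some quality.
A4 to C##5 is 5 semitones, which makes it an augmented third; the second version is lower, so the direction is down.
Checking another pair — B5 → Gb5 — gives the same interval.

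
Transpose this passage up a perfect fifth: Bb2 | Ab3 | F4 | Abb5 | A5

F3 Eb4 C5 Ebb6 E6

Bb2 → F3
Ab3 → Eb4
F4 → C5
Abb5 → Ebb6
A5 → E6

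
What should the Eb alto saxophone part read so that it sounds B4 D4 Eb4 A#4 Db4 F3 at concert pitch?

G#5 B4 C5 F##5 Bb4 D4

The Eb alto saxophone sounds a major sixth below written, so the written part must be a major sixth above concert — transpose each note up.
B4 gives G#5
D4 gives B4
Eb4 gives C5
A#4 gives F##5
Db4 gives Bb4
F3 gives D4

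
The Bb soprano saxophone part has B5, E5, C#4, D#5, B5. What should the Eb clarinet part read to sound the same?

F#5 B4 G#3 A#4 F#5

First find concert pitch: the Bb soprano saxophone sounds a major second below written, so B5 E5 C#4 D#5 B5 sounds A5 D5 B3 C#5 A5.
Then write for Eb clarinet: it sounds a minor third above written, so the part must be a minor third below concert.
A5 → F#5
D5 → B4
B3 → G#3
C#5 → A#4
A5 → F#5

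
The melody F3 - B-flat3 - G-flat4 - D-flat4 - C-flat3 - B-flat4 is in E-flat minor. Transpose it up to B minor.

From E-flat up to B is an augmented fifth; apply that to each pitch.
F3 -> C#4
Bb3 -> F#4
Gb4 -> D5
Db4 -> A4
Cb3 -> G3
Bb4 -> F#5

C#4 F#4 D5 A4 G3 F#5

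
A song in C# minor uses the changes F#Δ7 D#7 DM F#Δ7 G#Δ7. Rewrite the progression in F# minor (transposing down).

BΔ7 G#7 GM BΔ7 C#Δ7

C# minor down to F# minor is a perfect fifth; each chord root moves by that interval while the quality stays the same.
F#Δ7: root F# down a perfect fifth → B, giving BΔ7.
D#7: root D# down a perfect fifth → G#, giving G#7.
DM: root D down a perfect fifth → G, giving GM.
F#Δ7: root F# down a perfect fifth → B, giving BΔ7.
G#Δ7: root G# down a perfect fifth → C#, giving C#Δ7.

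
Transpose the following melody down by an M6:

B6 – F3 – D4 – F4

B6 to D6
F3 to Ab2
D4 to F3
F4 to Ab3

D6 Ab2 F3 Ab3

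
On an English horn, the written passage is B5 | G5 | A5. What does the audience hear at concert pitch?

E5 C5 D5

The English horn sounds a perfect fifth below written, so transpose each written note down a perfect fifth.
B5 → E5
G5 → C5
A5 → D5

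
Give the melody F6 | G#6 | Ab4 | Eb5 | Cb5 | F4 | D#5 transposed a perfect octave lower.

F5 G#5 Ab3 Eb4 Cb4 F3 D#4

F6 to F5
G#6 to G#5
Ab4 to Ab3
Eb5 to Eb4
Cb5 to Cb4
F4 to F3
D#5 to D#4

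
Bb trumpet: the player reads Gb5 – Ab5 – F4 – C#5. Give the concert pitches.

Written C4 on the Bb trumpet sounds as Bb3, a major second lower; apply that shift to every note.
Gb5 -> Fb5
Ab5 -> Gb5
F4 -> Eb4
C#5 -> B4

Fb5 Gb5 Eb4 B4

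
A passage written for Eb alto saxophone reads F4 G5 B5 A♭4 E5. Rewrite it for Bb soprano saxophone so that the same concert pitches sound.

Bb3 C5 E5 Db4 A4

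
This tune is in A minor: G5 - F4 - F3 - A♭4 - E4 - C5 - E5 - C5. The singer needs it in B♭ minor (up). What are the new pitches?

Ab5 Gb4 Gb3 Bbb4 F4 Db5 F5 Db5

From A up to B♭ is a minor second; apply that to each pitch.
G5 gives Ab5
F4 gives Gb4
F3 gives Gb3
Ab4 gives Bbb4
E4 gives F4
C5 gives Db5
E5 gives F5
C5 gives Db5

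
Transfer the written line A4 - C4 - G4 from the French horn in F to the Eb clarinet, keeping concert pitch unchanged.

First find concert pitch: the French horn in F sounds a perfect fifth below written, so A4 C4 G4 sounds D4 F3 C4.
Then write for Eb clarinet: it sounds a minor third above written, so the part must be a minor third below concert.
D4 → B3
F3 → D3
C4 → A3

B3 D3 A3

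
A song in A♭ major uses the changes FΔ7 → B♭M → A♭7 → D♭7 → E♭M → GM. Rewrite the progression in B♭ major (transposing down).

GΔ7 CM Bb7 Eb7 FM AM

A♭ major down to B♭ major is a minor seventh; each chord root moves by that interval while the quality stays the same.
FΔ7: root F down a minor seventh → G, giving GΔ7.
B♭M: root B♭ down a minor seventh → C, giving CM.
A♭7: root A♭ down a minor seventh → Bb, giving Bb7.
D♭7: root D♭ down a minor seventh → Eb, giving Eb7.
E♭M: root E♭ down a minor seventh → F, giving FM.
GM: root G down a minor seventh → A, giving AM.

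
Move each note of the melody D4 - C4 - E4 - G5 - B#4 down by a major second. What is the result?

C4 Bb3 D4 F5 A#4

D4 to C4
C4 to Bb3
E4 to D4
G5 to F5
B#4 to A#4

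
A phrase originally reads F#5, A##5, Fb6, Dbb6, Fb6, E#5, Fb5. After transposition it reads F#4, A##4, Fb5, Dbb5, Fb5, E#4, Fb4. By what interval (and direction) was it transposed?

down a perfect octave

From F#5 to F#4 is 8 letter names — an octave of some quality.
F#4 to F#5 is 12 semitones, which makes it a perfect octave; the second version is lower, so the direction is down.
Checking another pair — Fb5 → Fb4 — gives the same interval.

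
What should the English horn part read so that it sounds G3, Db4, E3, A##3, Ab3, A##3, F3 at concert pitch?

D4 Ab4 B3 E##4 Eb4 E##4 C4

Written C4 sounds as F3 on the English horn, so concert pitches are written a perfect fifth up.
G3 -> D4
Db4 -> Ab4
E3 -> B3
A##3 -> E##4
Ab3 -> Eb4
A##3 -> E##4
F3 -> C4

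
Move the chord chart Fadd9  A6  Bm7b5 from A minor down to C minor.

Abadd9 C6 Dm7b5

A minor down to C minor is a major sixth; each chord root moves by that interval while the quality stays the same.
Fadd9: root F down a major sixth → Ab, giving Abadd9.
A6: root A down a major sixth → C, giving C6.
Bm7b5: root B down a major sixth → D, giving Dm7b5.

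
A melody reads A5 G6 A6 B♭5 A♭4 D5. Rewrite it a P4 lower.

A perfect fourth down from A5 gives E5.
A perfect fourth down from G6 gives D6.
A6 down a perfect fourth is E6.
Bb5: a fourth down reaches F, and 5 semitones makes it F5.
Ab4: a fourth down reaches E, and 5 semitones makes it Eb4.
D5 down a perfect fourth is A4.

E5 D6 E6 F5 Eb4 A4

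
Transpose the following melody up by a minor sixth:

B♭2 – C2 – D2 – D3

Gb3 Ab2 Bb2 Bb3

Bb2: a sixth up reaches G, and 8 semitones makes it Gb3.
C2: a sixth up reaches A, and 8 semitones makes it Ab2.
A minor sixth up from D2 gives Bb2.
D3: a sixth up reaches B, and 8 semitones makes it Bb3.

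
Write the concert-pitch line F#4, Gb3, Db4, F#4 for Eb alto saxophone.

D#5 Eb4 Bb4 D#5

The Eb alto saxophone sounds a major sixth below written, so the written part must be a major sixth above concert — transpose each note up.
F#4 -> D#5
Gb3 -> Eb4
Db4 -> Bb4
F#4 -> D#5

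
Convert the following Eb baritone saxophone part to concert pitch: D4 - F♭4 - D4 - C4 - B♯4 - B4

The Eb baritone saxophone sounds a major thirteenth below written, so transpose each written note down a major thirteenth.
D4 → F2
Fb4 → Abb2
D4 → F2
C4 → Eb2
B#4 → D#3
B4 → D3

F2 Abb2 F2 Eb2 D#3 D3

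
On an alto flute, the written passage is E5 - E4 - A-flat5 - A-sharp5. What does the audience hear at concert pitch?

B4 B3 Eb5 E#5

Written C4 on the alto flute sounds as G3, a perfect fourth lower; apply that shift to every note.
E5 gives B4
E4 gives B3
Ab5 gives Eb5
A#5 gives E#5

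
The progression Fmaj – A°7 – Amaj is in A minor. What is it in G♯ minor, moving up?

A minor up to G♯ minor is a major seventh; each chord root moves by that interval while the quality stays the same.
Fmaj: root F up a major seventh → E, giving Emaj.
A°7: root A up a major seventh → G#, giving G#°7.
Amaj: root A up a major seventh → G#, giving G#maj.

Emaj G#°7 G#maj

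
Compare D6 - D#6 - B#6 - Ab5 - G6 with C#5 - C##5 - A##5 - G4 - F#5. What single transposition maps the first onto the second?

down a minor ninth

From D6 to C#5 is 9 letter names — a ninth of some quality.
C#5 to D6 is 13 semitones, which makes it a minor ninth; the second version is lower, so the direction is down.
Checking another pair — G6 → F#5 — gives the same interval.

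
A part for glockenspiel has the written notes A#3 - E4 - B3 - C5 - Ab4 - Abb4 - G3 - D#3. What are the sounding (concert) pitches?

Written C4 on the glockenspiel sounds as C6, a perfect fifteenth higher; apply that shift to every note.
A#3 becomes A#5
E4 becomes E6
B3 becomes B5
C5 becomes C7
Ab4 becomes Ab6
Abb4 becomes Abb6
G3 becomes G5
D#3 becomes D#5

A#5 E6 B5 C7 Ab6 Abb6 G5 D#5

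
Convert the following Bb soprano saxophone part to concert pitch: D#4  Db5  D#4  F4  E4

C#4 Cb5 C#4 Eb4 D4

The Bb soprano saxophone sounds a major second below written, so transpose each written note down a major second.
D#4 -> C#4
Db5 -> Cb5
D#4 -> C#4
F4 -> Eb4
E4 -> D4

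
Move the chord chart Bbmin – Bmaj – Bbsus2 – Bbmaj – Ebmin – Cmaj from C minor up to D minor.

C minor up to D minor is a major second; each chord root moves by that interval while the quality stays the same.
Bbmin: root Bb up a major second → C, giving Cmin.
Bmaj: root B up a major second → C#, giving C#maj.
Bbsus2: root Bb up a major second → C, giving Csus2.
Bbmaj: root Bb up a major second → C, giving Cmaj.
Ebmin: root Eb up a major second → F, giving Fmin.
Cmaj: root C up a major second → D, giving Dmaj.

Cmin C#maj Csus2 Cmaj Fmin Dmaj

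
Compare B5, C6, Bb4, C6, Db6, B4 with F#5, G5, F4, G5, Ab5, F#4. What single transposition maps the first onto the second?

down a perfect fourth

Take the first pair: B5 → F#5. B to F spans 4 letter names, so the interval is some kind of fourth.
F#5 to B5 is 5 semitones, which makes it a perfect fourth; the second version is lower, so the direction is down.
Checking another pair — B4 → F#4 — gives the same interval.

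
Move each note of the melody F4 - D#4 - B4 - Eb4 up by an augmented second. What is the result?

G#4 E##4 C##5 F#4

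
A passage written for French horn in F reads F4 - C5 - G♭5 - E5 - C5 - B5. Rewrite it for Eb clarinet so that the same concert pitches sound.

G3 D4 Ab4 F#4 D4 C#5

First find concert pitch: the French horn in F sounds a perfect fifth below written, so F4 C5 G♭5 E5 C5 B5 sounds Bb3 F4 Cb5 A4 F4 E5.
Then write for Eb clarinet: it sounds a minor third above written, so the part must be a minor third below concert.
Bb3 → G3
F4 → D4
Cb5 → Ab4
A4 → F#4
F4 → D4
E5 → C#5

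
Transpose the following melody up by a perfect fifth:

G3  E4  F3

D4 B4 C4

G3 → D4
E4 → B4
F3 → C4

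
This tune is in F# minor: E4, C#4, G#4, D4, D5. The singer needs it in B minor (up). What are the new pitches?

F# minor to B minor up is a perfect fourth, so every note moves up by that interval.
E4 -> A4
C#4 -> F#4
G#4 -> C#5
D4 -> G4
D5 -> G5

A4 F#4 C#5 G4 G5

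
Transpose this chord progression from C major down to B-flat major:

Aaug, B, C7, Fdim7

Gaug A Bb7 Ebdim7

C major down to B-flat major is a major second; each chord root moves by that interval while the quality stays the same.
Aaug: root A down a major second → G, giving Gaug.
B: root B down a major second → A, giving A.
C7: root C down a major second → Bb, giving Bb7.
Fdim7: root F down a major second → Eb, giving Ebdim7.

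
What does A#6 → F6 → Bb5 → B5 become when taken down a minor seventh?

B#5 G5 C5 C#5

A#6 gives B#5
F6 gives G5
Bb5 gives C5
B5 gives C#5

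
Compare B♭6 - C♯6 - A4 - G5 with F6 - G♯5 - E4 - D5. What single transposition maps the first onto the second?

down a perfect fourth

From Bb6 to F6 is 4 letter names — a fourth of some quality.
F6 to Bb6 is 5 semitones, which makes it a perfect fourth; the second version is lower, so the direction is down.
Checking another pair — G5 → D5 — gives the same interval.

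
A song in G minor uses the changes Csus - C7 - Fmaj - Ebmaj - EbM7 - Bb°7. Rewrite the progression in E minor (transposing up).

G minor up to E minor is a major sixth; each chord root moves by that interval while the quality stays the same.
Csus: root C up a major sixth → A, giving Asus.
C7: root C up a major sixth → A, giving A7.
Fmaj: root F up a major sixth → D, giving Dmaj.
Ebmaj: root Eb up a major sixth → C, giving Cmaj.
EbM7: root Eb up a major sixth → C, giving CM7.
Bb°7: root Bb up a major sixth → G, giving G°7.

Asus A7 Dmaj Cmaj CM7 G°7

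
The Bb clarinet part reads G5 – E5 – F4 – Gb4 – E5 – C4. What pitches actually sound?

The Bb clarinet sounds a major second below written, so transpose each written note down a major second.
G5 becomes F5
E5 becomes D5
F4 becomes Eb4
Gb4 becomes Fb4
E5 becomes D5
C4 becomes Bb3

F5 D5 Eb4 Fb4 D5 Bb3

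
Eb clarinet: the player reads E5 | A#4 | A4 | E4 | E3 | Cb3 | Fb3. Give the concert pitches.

The Eb clarinet sounds a minor third above written, so transpose each written note up a minor third.
E5 becomes G5
A#4 becomes C#5
A4 becomes C5
E4 becomes G4
E3 becomes G3
Cb3 becomes Ebb3
Fb3 becomes Abb3

G5 C#5 C5 G4 G3 Ebb3 Abb3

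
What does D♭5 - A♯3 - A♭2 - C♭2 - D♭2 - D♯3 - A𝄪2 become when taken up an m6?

Bbb5 F#4 Fb3 Abb2 Bbb2 B3 F##3

Db5 -> Bbb5
A#3 -> F#4
Ab2 -> Fb3
Cb2 -> Abb2
Db2 -> Bbb2
D#3 -> B3
A##2 -> F##3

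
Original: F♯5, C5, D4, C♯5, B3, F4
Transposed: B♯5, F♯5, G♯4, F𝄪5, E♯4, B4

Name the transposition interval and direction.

From F#5 to B#5 is 4 letter names — a fourth of some quality.
F#5 to B#5 is 6 semitones, which makes it an augmented fourth; the second version is higher, so the direction is up.
Checking another pair — F4 → B4 — gives the same interval.

up an augmented fourth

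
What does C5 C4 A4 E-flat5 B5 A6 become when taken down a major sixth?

Eb4 Eb3 C4 Gb4 D5 C6

C5 -> Eb4
C4 -> Eb3
A4 -> C4
Eb5 -> Gb4
B5 -> D5
A6 -> C6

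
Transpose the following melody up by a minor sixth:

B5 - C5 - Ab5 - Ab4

G6 Ab5 Fb6 Fb5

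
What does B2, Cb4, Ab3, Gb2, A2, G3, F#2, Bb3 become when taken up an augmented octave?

B#3 C5 A4 G3 A#3 G#4 F##3 B4

B2 → B#3
Cb4 → C5
Ab3 → A4
Gb2 → G3
A2 → A#3
G3 → G#4
F#2 → F##3
Bb3 → B4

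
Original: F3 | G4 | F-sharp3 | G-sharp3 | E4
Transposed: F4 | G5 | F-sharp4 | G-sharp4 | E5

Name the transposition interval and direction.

up a perfect octave

Take the first pair: F3 → F4. F to F spans 8 letter names, so the interval is some kind of octave.
F3 to F4 is 12 semitones, which makes it a perfect octave; the second version is higher, so the direction is up.
Checking another pair — E4 → E5 — gives the same interval.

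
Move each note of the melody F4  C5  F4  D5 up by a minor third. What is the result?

Ab4 Eb5 Ab4 F5

F4 → Ab4
C5 → Eb5
F4 → Ab4
D5 → F5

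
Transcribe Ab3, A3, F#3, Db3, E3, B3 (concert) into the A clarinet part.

Cb4 C4 A3 Fb3 G3 D4

The A clarinet sounds a minor third below written, so the written part must be a minor third above concert — transpose each note up.
Ab3 → Cb4
A3 → C4
F#3 → A3
Db3 → Fb3
E3 → G3
B3 → D4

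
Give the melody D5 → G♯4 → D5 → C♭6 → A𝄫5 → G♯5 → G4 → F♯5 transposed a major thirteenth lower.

F3 B2 F3 Ebb4 Cbb4 B3 Bb2 A3

A major thirteenth down from D5 gives F3.
G#4 down a major thirteenth is B2.
D5: a thirteenth down reaches F, and 21 semitones makes it F3.
A major thirteenth down from Cb6 gives Ebb4.
Abb5 down a major thirteenth is Cbb4.
G#5 down a major thirteenth is B3.
A major thirteenth down from G4 gives Bb2.
A major thirteenth down from F#5 gives A3.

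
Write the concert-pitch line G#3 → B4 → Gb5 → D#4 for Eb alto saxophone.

The Eb alto saxophone sounds a major sixth below written, so the written part must be a major sixth above concert — transpose each note up.
G#3 gives E#4
B4 gives G#5
Gb5 gives Eb6
D#4 gives B#4

E#4 G#5 Eb6 B#4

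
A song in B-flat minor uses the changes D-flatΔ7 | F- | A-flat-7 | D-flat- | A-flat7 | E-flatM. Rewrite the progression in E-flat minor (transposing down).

GbΔ7 Bb- Db-7 Gb- Db7 AbM

B-flat minor down to E-flat minor is a perfect fifth; each chord root moves by that interval while the quality stays the same.
D-flatΔ7: root D-flat down a perfect fifth → Gb, giving GbΔ7.
F-: root F down a perfect fifth → Bb, giving Bb-.
A-flat-7: root A-flat down a perfect fifth → Db, giving Db-7.
D-flat-: root D-flat down a perfect fifth → Gb, giving Gb-.
A-flat7: root A-flat down a perfect fifth → Db, giving Db7.
E-flatM: root E-flat down a perfect fifth → Ab, giving AbM.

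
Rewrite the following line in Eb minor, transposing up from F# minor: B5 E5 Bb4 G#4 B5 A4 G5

Ab6 Db6 Abb5 F5 Ab6 Gb5 Fb6

F# minor to Eb minor up is a diminished seventh, so every note moves up by that interval.
B5 → Ab6
E5 → Db6
Bb4 → Abb5
G#4 → F5
B5 → Ab6
A4 → Gb5
G5 → Fb6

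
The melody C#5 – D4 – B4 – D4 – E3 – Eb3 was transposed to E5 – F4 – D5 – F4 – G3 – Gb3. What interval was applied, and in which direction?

From C#5 to E5 is 3 letter names — a third of some quality.
C#5 to E5 is 3 semitones, which makes it a minor third; the second version is higher, so the direction is up.
Checking another pair — Eb3 → Gb3 — gives the same interval.

up a minor third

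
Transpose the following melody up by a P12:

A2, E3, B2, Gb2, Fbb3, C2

A2 -> E4
E3 -> B4
B2 -> F#4
Gb2 -> Db4
Fbb3 -> Cbb5
C2 -> G3

E4 B4 F#4 Db4 Cbb5 G3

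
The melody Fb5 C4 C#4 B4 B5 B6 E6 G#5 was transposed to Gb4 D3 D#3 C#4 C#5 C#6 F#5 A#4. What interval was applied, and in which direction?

down a minor seventh

From Fb5 to Gb4 is 7 letter names — a seventh of some quality.
Gb4 to Fb5 is 10 semitones, which makes it a minor seventh; the second version is lower, so the direction is down.
Checking another pair — G#5 → A#4 — gives the same interval.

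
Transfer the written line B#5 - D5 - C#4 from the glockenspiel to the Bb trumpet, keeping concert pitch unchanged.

C##8 E7 D#6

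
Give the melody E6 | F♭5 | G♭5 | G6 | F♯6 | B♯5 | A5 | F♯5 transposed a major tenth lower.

C5 Dbb4 Ebb4 Eb5 D5 G#4 F4 D4

E6: a tenth down reaches C, and 16 semitones makes it C5.
Fb5: a tenth down reaches D, and 16 semitones makes it Dbb4.
A major tenth down from Gb5 gives Ebb4.
G6 down a major tenth is Eb5.
F#6: a tenth down reaches D, and 16 semitones makes it D5.
A major tenth down from B#5 gives G#4.
A5 down a major tenth is F4.
A major tenth down from F#5 gives D4.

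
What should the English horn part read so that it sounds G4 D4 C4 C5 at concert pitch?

The English horn sounds a perfect fifth below written, so the written part must be a perfect fifth above concert — transpose each note up.
G4 gives D5
D4 gives A4
C4 gives G4
C5 gives G5

D5 A4 G4 G5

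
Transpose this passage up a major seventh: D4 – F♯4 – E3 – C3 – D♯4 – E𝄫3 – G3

C#5 E#5 D#4 B3 C##5 Db4 F#4

D4 to C#5
F#4 to E#5
E3 to D#4
C3 to B3
D#4 to C##5
Ebb3 to Db4
G3 to F#4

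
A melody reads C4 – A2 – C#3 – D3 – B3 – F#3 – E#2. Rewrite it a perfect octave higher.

C5 A3 C#4 D4 B4 F#4 E#3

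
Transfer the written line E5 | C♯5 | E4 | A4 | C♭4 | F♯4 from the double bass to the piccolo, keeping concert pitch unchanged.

E3 C#3 E2 A2 Cb2 F#2

First find concert pitch: the double bass sounds a perfect octave below written, so E5 C♯5 E4 A4 C♭4 F♯4 sounds E4 C#4 E3 A3 Cb3 F#3.
Then write for piccolo: it sounds a perfect octave above written, so the part must be a perfect octave below concert.
E4 → E3
C#4 → C#3
E3 → E2
A3 → A2
Cb3 → Cb2
F#3 → F#2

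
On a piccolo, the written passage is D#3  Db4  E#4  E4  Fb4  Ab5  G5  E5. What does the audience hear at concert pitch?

Written C4 on the piccolo sounds as C5, a perfect octave higher; apply that shift to every note.
D#3 becomes D#4
Db4 becomes Db5
E#4 becomes E#5
E4 becomes E5
Fb4 becomes Fb5
Ab5 becomes Ab6
G5 becomes G6
E5 becomes E6

D#4 Db5 E#5 E5 Fb5 Ab6 G6 E6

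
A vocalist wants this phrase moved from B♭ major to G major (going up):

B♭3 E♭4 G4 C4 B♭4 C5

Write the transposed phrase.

G4 C5 E5 A4 G5 A5

B♭ major to G major up is a major sixth, so every note moves up by that interval.
Bb3 to G4
Eb4 to C5
G4 to E5
C4 to A4
Bb4 to G5
C5 to A5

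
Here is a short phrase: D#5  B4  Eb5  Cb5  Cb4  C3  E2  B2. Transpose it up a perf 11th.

G#6 E6 Ab6 Fb6 Fb5 F4 A3 E4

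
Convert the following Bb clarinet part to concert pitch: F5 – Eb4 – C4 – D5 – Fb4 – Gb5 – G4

Written C4 on the Bb clarinet sounds as Bb3, a major second lower; apply that shift to every note.
F5 becomes Eb5
Eb4 becomes Db4
C4 becomes Bb3
D5 becomes C5
Fb4 becomes Ebb4
Gb5 becomes Fb5
G4 becomes F4

Eb5 Db4 Bb3 C5 Ebb4 Fb5 F4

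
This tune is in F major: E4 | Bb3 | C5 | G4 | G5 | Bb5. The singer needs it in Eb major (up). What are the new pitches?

From F up to Eb is a minor seventh; apply that to each pitch.
E4 gives D5
Bb3 gives Ab4
C5 gives Bb5
G4 gives F5
G5 gives F6
Bb5 gives Ab6

D5 Ab4 Bb5 F5 F6 Ab6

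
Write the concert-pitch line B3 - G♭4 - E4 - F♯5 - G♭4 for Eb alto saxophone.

G#4 Eb5 C#5 D#6 Eb5

Written C4 sounds as Eb3 on the Eb alto saxophone, so concert pitches are written a major sixth up.
B3 → G#4
Gb4 → Eb5
E4 → C#5
F#5 → D#6
Gb4 → Eb5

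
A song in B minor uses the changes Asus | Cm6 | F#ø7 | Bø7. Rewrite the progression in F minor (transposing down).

B minor down to F minor is an augmented fourth; each chord root moves by that interval while the quality stays the same.
Asus: root A down an augmented fourth → Eb, giving Ebsus.
Cm6: root C down an augmented fourth → Gb, giving Gbm6.
F#ø7: root F# down an augmented fourth → C, giving Cø7.
Bø7: root B down an augmented fourth → F, giving Fø7.

Ebsus Gbm6 Cø7 Fø7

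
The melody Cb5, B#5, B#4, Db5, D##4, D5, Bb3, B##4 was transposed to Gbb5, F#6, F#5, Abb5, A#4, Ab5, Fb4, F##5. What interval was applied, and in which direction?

up a diminished fifth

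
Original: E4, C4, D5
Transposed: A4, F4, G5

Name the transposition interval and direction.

up a perfect fourth

From E4 to A4 is 4 letter names — a fourth of some quality.
E4 to A4 is 5 semitones, which makes it a perfect fourth; the second version is higher, so the direction is up.
Checking another pair — D5 → G5 — gives the same interval.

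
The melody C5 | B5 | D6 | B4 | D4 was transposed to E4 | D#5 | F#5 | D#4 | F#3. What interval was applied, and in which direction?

Take the first pair: C5 → E4. C to E spans 6 letter names, so the interval is some kind of sixth.
E4 to C5 is 8 semitones, which makes it a minor sixth; the second version is lower, so the direction is down.
Checking another pair — D4 → F#3 — gives the same interval.

down a minor sixth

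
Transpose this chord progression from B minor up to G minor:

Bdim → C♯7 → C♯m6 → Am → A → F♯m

B minor up to G minor is a minor sixth; each chord root moves by that interval while the quality stays the same.
Bdim: root B up a minor sixth → G, giving Gdim.
C♯7: root C♯ up a minor sixth → A, giving A7.
C♯m6: root C♯ up a minor sixth → A, giving Am6.
Am: root A up a minor sixth → F, giving Fm.
A: root A up a minor sixth → F, giving F.
F♯m: root F♯ up a minor sixth → D, giving Dm.

Gdim A7 Am6 Fm F Dm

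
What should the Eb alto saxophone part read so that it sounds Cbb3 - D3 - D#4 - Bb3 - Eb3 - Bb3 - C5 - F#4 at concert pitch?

Abb3 B3 B#4 G4 C4 G4 A5 D#5

The Eb alto saxophone sounds a major sixth below written, so the written part must be a major sixth above concert — transpose each note up.
Cbb3 → Abb3
D3 → B3
D#4 → B#4
Bb3 → G4
Eb3 → C4
Bb3 → G4
C5 → A5
F#4 → D#5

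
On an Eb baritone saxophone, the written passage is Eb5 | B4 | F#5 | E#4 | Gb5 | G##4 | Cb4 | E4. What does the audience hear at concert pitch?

Written C4 on the Eb baritone saxophone sounds as Eb2, a major thirteenth lower; apply that shift to every note.
Eb5 -> Gb3
B4 -> D3
F#5 -> A3
E#4 -> G#2
Gb5 -> Bbb3
G##4 -> B#2
Cb4 -> Ebb2
E4 -> G2

Gb3 D3 A3 G#2 Bbb3 B#2 Ebb2 G2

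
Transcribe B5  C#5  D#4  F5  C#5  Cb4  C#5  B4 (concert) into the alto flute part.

Written C4 sounds as G3 on the alto flute, so concert pitches are written a perfect fourth up.
B5 → E6
C#5 → F#5
D#4 → G#4
F5 → Bb5
C#5 → F#5
Cb4 → Fb4
C#5 → F#5
B4 → E5

E6 F#5 G#4 Bb5 F#5 Fb4 F#5 E5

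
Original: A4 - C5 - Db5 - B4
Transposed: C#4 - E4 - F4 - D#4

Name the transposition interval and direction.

From A4 to C#4 is 6 letter names — a sixth of some quality.
C#4 to A4 is 8 semitones, which makes it a minor sixth; the second version is lower, so the direction is down.
Checking another pair — B4 → D#4 — gives the same interval.

down a minor sixth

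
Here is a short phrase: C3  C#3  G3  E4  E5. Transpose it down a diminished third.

A#2 A##2 E#3 C##4 C##5

C3 down a diminished third is A#2.
C#3 down a diminished third is A##2.
G3 down a diminished third is E#3.
E4 down a diminished third is C##4.
A diminished third down from E5 gives C##5.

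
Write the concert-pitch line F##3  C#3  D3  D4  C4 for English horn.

The English horn sounds a perfect fifth below written, so the written part must be a perfect fifth above concert — transpose each note up.
F##3 → C##4
C#3 → G#3
D3 → A3
D4 → A4
C4 → G4

C##4 G#3 A3 A4 G4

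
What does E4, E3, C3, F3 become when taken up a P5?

B4 B3 G3 C4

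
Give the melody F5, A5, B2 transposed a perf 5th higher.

F5 to C6
A5 to E6
B2 to F#3

C6 E6 F#3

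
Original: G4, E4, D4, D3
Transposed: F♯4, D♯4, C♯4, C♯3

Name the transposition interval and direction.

down a minor second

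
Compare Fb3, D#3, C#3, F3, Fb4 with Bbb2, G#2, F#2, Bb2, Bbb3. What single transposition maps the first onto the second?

down a perfect fifth

From Fb3 to Bbb2 is 5 letter names — a fifth of some quality.
Bbb2 to Fb3 is 7 semitones, which makes it a perfect fifth; the second version is lower, so the direction is down.
Checking another pair — Fb4 → Bbb3 — gives the same interval.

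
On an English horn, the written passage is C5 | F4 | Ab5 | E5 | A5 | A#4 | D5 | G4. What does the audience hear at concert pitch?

F4 Bb3 Db5 A4 D5 D#4 G4 C4

Written C4 on the English horn sounds as F3, a perfect fifth lower; apply that shift to every note.
C5 -> F4
F4 -> Bb3
Ab5 -> Db5
E5 -> A4
A5 -> D5
A#4 -> D#4
D5 -> G4
G4 -> C4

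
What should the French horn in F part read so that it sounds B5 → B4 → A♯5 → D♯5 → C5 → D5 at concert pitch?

F#6 F#5 E#6 A#5 G5 A5

Written C4 sounds as F3 on the French horn in F, so concert pitches are written a perfect fifth up.
B5 to F#6
B4 to F#5
A#5 to E#6
D#5 to A#5
C5 to G5
D5 to A5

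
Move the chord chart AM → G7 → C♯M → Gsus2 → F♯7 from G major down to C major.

DM C7 F#M Csus2 B7

G major down to C major is a perfect fifth; each chord root moves by that interval while the quality stays the same.
AM: root A down a perfect fifth → D, giving DM.
G7: root G down a perfect fifth → C, giving C7.
C♯M: root C♯ down a perfect fifth → F#, giving F#M.
Gsus2: root G down a perfect fifth → C, giving Csus2.
F♯7: root F♯ down a perfect fifth → B, giving B7.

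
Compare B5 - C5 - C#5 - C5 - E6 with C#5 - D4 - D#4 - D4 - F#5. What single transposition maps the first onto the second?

down a minor seventh

Take the first pair: B5 → C#5. B to C spans 7 letter names, so the interval is some kind of seventh.
C#5 to B5 is 10 semitones, which makes it a minor seventh; the second version is lower, so the direction is down.
Checking another pair — E6 → F#5 — gives the same interval.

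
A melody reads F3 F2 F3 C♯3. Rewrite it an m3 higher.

Ab3 Ab2 Ab3 E3

F3 to Ab3
F2 to Ab2
F3 to Ab3
C#3 to E3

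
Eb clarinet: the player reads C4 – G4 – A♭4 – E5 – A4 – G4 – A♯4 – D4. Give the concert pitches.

The Eb clarinet sounds a minor third above written, so transpose each written note up a minor third.
C4 gives Eb4
G4 gives Bb4
Ab4 gives Cb5
E5 gives G5
A4 gives C5
G4 gives Bb4
A#4 gives C#5
D4 gives F4

Eb4 Bb4 Cb5 G5 C5 Bb4 C#5 F4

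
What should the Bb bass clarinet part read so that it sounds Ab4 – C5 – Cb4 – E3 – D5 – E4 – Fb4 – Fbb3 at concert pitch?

The Bb bass clarinet sounds a major ninth below written, so the written part must be a major ninth above concert — transpose each note up.
Ab4 to Bb5
C5 to D6
Cb4 to Db5
E3 to F#4
D5 to E6
E4 to F#5
Fb4 to Gb5
Fbb3 to Gbb4

Bb5 D6 Db5 F#4 E6 F#5 Gb5 Gbb4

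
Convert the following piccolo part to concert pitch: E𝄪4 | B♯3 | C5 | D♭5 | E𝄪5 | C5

The piccolo sounds a perfect octave above written, so transpose each written note up a perfect octave.
E##4 -> E##5
B#3 -> B#4
C5 -> C6
Db5 -> Db6
E##5 -> E##6
C5 -> C6

E##5 B#4 C6 Db6 E##6 C6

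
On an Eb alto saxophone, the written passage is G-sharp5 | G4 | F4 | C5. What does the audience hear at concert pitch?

Written C4 on the Eb alto saxophone sounds as Eb3, a major sixth lower; apply that shift to every note.
G#5 to B4
G4 to Bb3
F4 to Ab3
C5 to Eb4

B4 Bb3 Ab3 Eb4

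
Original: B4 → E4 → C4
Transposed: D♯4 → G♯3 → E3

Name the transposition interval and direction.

Take the first pair: B4 → D#4. B to D spans 6 letter names, so the interval is some kind of sixth.
D#4 to B4 is 8 semitones, which makes it a minor sixth; the second version is lower, so the direction is down.
Checking another pair — C4 → E3 — gives the same interval.

down a minor sixth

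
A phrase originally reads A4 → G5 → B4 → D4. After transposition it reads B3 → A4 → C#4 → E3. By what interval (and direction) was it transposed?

From A4 to B3 is 7 letter names — a seventh of some quality.
B3 to A4 is 10 semitones, which makes it a minor seventh; the second version is lower, so the direction is down.
Checking another pair — D4 → E3 — gives the same interval.

down a minor seventh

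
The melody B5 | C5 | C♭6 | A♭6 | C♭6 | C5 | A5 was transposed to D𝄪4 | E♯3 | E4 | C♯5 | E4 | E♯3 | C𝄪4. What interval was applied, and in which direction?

down a diminished thirteenth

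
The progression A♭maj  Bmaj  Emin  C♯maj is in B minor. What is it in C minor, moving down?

B minor down to C minor is a major seventh; each chord root moves by that interval while the quality stays the same.
A♭maj: root A♭ down a major seventh → Bbb, giving Bbbmaj.
Bmaj: root B down a major seventh → C, giving Cmaj.
Emin: root E down a major seventh → F, giving Fmin.
C♯maj: root C♯ down a major seventh → D, giving Dmaj.

Bbbmaj Cmaj Fmin Dmaj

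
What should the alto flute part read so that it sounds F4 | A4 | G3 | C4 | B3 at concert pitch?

Bb4 D5 C4 F4 E4

Written C4 sounds as G3 on the alto flute, so concert pitches are written a perfect fourth up.
F4 to Bb4
A4 to D5
G3 to C4
C4 to F4
B3 to E4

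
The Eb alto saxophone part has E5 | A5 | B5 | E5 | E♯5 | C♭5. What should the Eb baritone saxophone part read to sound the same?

First find concert pitch: the Eb alto saxophone sounds a major sixth below written, so E5 A5 B5 E5 E♯5 C♭5 sounds G4 C5 D5 G4 G#4 Ebb4.
Then write for Eb baritone saxophone: it sounds a major thirteenth below written, so the part must be a major thirteenth above concert.
G4 → E6
C5 → A6
D5 → B6
G4 → E6
G#4 → E#6
Ebb4 → Cb6

E6 A6 B6 E6 E#6 Cb6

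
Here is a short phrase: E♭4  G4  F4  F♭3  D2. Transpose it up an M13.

C6 E6 D6 Db5 B3

A major thirteenth up from Eb4 gives C6.
G4: a thirteenth up reaches E, and 21 semitones makes it E6.
F4 up a major thirteenth is D6.
A major thirteenth up from Fb3 gives Db5.
D2: a thirteenth up reaches B, and 21 semitones makes it B3.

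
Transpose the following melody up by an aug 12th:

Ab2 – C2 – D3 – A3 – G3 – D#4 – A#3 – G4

Ab2 gives E4
C2 gives G#3
D3 gives A#4
A3 gives E#5
G3 gives D#5
D#4 gives A##5
A#3 gives E##5
G4 gives D#6

E4 G#3 A#4 E#5 D#5 A##5 E##5 D#6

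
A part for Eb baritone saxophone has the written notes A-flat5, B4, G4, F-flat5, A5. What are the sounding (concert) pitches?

Cb4 D3 Bb2 Abb3 C4

Written C4 on the Eb baritone saxophone sounds as Eb2, a major thirteenth lower; apply that shift to every note.
Ab5 becomes Cb4
B4 becomes D3
G4 becomes Bb2
Fb5 becomes Abb3
A5 becomes C4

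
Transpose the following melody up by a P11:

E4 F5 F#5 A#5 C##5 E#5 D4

E4 up a perfect eleventh is A5.
A perfect eleventh up from F5 gives Bb6.
F#5 up a perfect eleventh is B6.
A perfect eleventh up from A#5 gives D#7.
C##5: an eleventh up reaches F, and 17 semitones makes it F##6.
E#5 up a perfect eleventh is A#6.
A perfect eleventh up from D4 gives G5.

A5 Bb6 B6 D#7 F##6 A#6 G5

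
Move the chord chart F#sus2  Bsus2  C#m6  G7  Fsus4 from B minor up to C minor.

Gsus2 Csus2 Dm6 Ab7 Gbsus4

B minor up to C minor is a minor second; each chord root moves by that interval while the quality stays the same.
F#sus2: root F# up a minor second → G, giving Gsus2.
Bsus2: root B up a minor second → C, giving Csus2.
C#m6: root C# up a minor second → D, giving Dm6.
G7: root G up a minor second → Ab, giving Ab7.
Fsus4: root F up a minor second → Gb, giving Gbsus4.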